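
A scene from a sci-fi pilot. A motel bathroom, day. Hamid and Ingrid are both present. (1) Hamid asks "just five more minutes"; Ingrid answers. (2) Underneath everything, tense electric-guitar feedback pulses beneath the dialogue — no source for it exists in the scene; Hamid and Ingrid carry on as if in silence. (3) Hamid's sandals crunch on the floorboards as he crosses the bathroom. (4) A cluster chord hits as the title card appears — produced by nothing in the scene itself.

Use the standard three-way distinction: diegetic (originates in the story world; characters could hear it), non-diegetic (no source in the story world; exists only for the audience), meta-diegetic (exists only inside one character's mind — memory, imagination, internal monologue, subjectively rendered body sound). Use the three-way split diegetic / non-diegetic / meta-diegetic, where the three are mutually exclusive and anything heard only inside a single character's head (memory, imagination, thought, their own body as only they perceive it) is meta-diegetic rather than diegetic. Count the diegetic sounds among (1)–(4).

(1) spoken by a character present in the story world → diegetic.
(2) it has no source in the story world and no character can hear it — it's underscore → non-diegetic.
(3) is diegetic: a character's body making contact with the set — an in-world sound.
(4) it's a sound-design accent with no in-world source; no one in the scene can hear it → non-diegetic.
So 2 of the 4 are diegetic: (1), (3).

2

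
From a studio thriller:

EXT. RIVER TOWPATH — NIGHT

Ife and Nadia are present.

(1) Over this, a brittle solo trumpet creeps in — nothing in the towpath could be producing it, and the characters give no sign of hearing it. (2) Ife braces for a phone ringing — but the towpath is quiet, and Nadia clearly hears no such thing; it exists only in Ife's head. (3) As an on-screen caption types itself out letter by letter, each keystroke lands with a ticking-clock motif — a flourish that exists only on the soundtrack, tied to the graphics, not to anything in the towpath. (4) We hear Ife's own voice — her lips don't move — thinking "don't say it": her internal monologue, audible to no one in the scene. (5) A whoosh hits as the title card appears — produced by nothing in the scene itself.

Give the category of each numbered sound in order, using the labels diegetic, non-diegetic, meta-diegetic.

non-diegetic, meta-diegetic, non-diegetic, meta-diegetic, non-diegetic

(1) it has no source in the story world and no character can hear it — it's underscore → non-diegetic.
(2) the sound is imagined by Ife; nothing in the story world is producing it and Nadia can't hear it → meta-diegetic.
Sound (3): it accompanies on-screen graphics, not anything inside the story world, so non-diegetic.
Sound (4): it's Ife's unspoken thought, heard only by the audience via her subjectivity, so meta-diegetic.
(5) is non-diegetic: an editorial stinger — it belongs to the cut, not the story world.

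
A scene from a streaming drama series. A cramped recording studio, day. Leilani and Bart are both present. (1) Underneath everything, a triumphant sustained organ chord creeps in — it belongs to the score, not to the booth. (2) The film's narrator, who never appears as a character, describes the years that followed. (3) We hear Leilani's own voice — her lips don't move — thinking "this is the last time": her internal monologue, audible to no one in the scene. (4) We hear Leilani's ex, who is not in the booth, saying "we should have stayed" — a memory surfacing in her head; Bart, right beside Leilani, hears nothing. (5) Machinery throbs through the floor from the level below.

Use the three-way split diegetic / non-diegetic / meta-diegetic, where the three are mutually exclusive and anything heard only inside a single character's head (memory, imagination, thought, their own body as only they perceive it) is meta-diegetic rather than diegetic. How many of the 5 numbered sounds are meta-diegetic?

2

Sound (1): nothing in the booth produces it and the characters don't hear it — pure soundtrack, so non-diegetic.
(2) is non-diegetic: the narrator exists outside the story world, addressing only the audience.
(3) internal monologue — inside Leilani's mind, not spoken into the scene → meta-diegetic.
(4) it's Leilani's recollection rendered as sound; the other character can't hear it → meta-diegetic.
Sound (5): it's the actual ambient sound of the location, so diegetic.
Meta-diegetic: (3), (4) — that's 2.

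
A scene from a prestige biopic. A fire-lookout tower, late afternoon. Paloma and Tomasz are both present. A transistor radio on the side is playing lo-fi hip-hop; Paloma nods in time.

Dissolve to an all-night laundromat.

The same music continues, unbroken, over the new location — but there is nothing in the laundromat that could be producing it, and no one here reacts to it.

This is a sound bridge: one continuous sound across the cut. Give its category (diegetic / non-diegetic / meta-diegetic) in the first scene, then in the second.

diegetic, non-diegetic

Scene one: a transistor radio is an on-screen source and Paloma reacts to it → diegetic.
Scene two: there is no source in the laundromat and no one hears it — it's now underscore → non-diegetic.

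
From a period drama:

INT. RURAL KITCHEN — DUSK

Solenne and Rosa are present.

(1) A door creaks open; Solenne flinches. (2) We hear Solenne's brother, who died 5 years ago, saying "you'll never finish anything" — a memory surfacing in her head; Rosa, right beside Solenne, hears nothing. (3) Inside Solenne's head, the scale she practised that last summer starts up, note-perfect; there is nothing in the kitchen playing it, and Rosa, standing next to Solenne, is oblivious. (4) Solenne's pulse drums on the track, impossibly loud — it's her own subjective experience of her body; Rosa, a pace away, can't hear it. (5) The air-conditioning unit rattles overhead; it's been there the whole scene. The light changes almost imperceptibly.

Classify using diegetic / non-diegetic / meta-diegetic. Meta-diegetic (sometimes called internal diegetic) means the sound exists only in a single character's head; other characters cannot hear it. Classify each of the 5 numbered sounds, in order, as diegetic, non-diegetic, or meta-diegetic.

(1) a door is a real object/event in the scene's world → diegetic.
(2) is meta-diegetic: the voice is a memory playing only inside Solenne's mind; Rosa can't hear it.
(3) remembered music, private to Solenne — Rosa is oblivious because it isn't in the room → meta-diegetic.
(4) it's Solenne's internal bodily sensation rendered as sound; only Solenne 'hears' it → meta-diegetic.
(5) is diegetic: ambient/room sound belonging to the story's physical space.

diegetic, meta-diegetic, meta-diegetic, meta-diegetic, diegetic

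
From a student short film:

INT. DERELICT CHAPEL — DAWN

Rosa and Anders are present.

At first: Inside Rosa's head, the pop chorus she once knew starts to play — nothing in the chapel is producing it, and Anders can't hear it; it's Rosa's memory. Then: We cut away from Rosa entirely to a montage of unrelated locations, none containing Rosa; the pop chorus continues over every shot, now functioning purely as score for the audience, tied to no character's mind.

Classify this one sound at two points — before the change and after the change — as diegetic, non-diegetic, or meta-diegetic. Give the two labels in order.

meta-diegetic, non-diegetic

Before the change: the music lives inside Rosa's mind alone; Anders can't hear it → meta-diegetic.
After the change: once it plays over shots Rosa isn't in, detached from any character's subjectivity, it's conventional underscore → non-diegetic.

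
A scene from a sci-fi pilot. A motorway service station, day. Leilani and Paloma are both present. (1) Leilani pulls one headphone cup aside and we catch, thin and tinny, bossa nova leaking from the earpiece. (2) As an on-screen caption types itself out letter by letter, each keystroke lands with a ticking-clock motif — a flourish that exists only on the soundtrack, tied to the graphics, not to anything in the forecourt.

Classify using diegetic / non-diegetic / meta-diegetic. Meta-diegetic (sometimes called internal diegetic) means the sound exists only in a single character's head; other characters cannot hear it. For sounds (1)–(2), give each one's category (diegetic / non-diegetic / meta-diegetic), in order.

Sound (1): it's leaking from a physical pair of headphones in the scene, so diegetic.
(2) is non-diegetic: sound married to a title/caption — outside the diegesis by definition.

diegetic, non-diegetic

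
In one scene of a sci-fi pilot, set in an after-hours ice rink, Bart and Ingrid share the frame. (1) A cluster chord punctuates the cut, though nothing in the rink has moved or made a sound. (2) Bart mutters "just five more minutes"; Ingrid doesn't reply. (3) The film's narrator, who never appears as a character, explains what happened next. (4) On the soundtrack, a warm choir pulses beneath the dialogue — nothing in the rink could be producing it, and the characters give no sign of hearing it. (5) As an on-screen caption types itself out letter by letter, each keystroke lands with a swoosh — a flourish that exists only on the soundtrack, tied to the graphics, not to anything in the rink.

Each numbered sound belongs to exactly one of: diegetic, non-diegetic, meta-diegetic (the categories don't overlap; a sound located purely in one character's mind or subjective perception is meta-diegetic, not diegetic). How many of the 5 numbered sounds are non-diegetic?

4

Sound (1): nothing in the scene produces it; it's an accent added for the audience, so non-diegetic.
(2) is diegetic: spoken by a character present in the story world.
Sound (3): external voice-over — not a character, not heard by anyone in the scene, so non-diegetic.
Sound (4): nothing in the rink produces it and the characters don't hear it — pure soundtrack, so non-diegetic.
(5) is non-diegetic: the caption isn't part of the story world, so neither is the sound tied to it.
Non-diegetic: (1), (3), (4), (5) — that's 4.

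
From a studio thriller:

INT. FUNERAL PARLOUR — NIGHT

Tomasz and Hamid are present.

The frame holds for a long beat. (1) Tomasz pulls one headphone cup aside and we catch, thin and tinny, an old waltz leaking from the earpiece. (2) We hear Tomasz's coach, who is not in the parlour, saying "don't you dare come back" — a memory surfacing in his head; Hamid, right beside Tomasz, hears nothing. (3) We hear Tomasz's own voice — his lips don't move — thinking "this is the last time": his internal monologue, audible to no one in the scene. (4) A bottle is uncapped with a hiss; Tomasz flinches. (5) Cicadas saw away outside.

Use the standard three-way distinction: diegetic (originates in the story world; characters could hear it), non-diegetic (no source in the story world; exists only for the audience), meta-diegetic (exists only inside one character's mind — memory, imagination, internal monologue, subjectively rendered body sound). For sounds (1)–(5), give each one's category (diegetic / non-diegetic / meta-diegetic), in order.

Sound (1): the headphones are an on-screen source, so diegetic.
(2) a remembered line, private to Tomasz — not present in the room, not audible to Hamid → meta-diegetic.
(3) is meta-diegetic: Tomasz's thought-voice: a private mental sound no other character can hear.
(4) the sound comes from a bottle physically present in the location → diegetic.
(5) is diegetic: ambient/room sound belonging to the story's physical space.

diegetic, meta-diegetic, meta-diegetic, diegetic, diegetic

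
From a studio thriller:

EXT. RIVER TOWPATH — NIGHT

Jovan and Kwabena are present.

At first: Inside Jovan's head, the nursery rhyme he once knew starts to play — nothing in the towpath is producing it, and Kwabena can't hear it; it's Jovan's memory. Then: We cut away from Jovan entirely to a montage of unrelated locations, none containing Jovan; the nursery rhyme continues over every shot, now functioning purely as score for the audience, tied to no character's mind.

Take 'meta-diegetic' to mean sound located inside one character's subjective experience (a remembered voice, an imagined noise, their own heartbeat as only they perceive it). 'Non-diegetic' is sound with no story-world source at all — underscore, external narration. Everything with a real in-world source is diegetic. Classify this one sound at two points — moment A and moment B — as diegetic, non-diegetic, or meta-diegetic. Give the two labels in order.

Moment A: the music lives inside Jovan's mind alone; Kwabena can't hear it → meta-diegetic.
Moment B: once it plays over shots Jovan isn't in, detached from any character's subjectivity, it's conventional underscore → non-diegetic.

meta-diegetic, non-diegetic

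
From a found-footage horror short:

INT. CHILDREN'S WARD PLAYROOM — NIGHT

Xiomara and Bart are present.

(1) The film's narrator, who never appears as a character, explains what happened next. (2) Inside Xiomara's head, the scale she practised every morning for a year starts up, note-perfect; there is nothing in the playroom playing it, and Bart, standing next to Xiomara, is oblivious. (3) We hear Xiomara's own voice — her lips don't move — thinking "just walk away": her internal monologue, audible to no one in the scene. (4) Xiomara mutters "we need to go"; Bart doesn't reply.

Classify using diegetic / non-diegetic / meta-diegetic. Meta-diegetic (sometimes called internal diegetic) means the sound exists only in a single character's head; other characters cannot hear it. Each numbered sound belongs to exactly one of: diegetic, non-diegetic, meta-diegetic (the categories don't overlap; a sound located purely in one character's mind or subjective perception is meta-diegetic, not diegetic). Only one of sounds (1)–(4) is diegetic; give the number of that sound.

(1) the narrator exists outside the story world, addressing only the audience → non-diegetic.
(2) it lives in Xiomara's subjectivity, not in the playroom → meta-diegetic.
Sound (3): internal monologue — inside Xiomara's mind, not spoken into the scene, so meta-diegetic.
(4) is diegetic: Xiomara is a character speaking aloud in the scene.
Only (4) is diegetic.

4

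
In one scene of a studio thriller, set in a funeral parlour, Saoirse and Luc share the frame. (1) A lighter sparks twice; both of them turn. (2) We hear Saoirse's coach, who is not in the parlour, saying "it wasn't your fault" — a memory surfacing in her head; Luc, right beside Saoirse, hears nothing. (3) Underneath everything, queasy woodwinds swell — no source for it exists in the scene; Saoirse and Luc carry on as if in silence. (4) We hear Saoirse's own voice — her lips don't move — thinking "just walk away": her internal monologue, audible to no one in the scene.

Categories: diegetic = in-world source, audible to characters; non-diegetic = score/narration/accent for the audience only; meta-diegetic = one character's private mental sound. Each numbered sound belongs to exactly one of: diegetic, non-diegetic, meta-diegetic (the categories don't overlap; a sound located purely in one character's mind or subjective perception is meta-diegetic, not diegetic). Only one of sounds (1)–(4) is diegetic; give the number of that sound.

1

(1) is diegetic: a lighter is a real object/event in the scene's world.
(2) a remembered line, private to Saoirse — not present in the room, not audible to Luc → meta-diegetic.
(3) score with no on-screen or off-screen source; it exists for the audience alone → non-diegetic.
(4) is meta-diegetic: internal monologue — inside Saoirse's mind, not spoken into the scene.
Only (1) is diegetic.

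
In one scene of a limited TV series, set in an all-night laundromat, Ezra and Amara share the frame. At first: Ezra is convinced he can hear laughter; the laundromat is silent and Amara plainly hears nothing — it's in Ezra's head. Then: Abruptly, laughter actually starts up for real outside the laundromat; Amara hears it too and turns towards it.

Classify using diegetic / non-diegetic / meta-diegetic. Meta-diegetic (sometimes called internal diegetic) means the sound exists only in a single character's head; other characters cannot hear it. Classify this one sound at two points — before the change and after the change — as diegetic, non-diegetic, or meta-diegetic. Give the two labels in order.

meta-diegetic, diegetic

Before the change: only Ezra 'hears' it — imagined, in his mind → meta-diegetic.
After the change: now there's a real external source and Amara hears it too — in the story world → diegetic.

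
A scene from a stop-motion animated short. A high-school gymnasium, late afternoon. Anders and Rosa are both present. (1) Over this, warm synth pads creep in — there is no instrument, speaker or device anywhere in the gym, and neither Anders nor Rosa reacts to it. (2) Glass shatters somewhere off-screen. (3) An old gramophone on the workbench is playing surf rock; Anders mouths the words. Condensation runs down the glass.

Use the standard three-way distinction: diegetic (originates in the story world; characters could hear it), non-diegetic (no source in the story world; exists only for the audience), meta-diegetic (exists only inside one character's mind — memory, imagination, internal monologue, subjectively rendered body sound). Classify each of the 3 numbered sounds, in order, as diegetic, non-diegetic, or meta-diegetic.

non-diegetic, diegetic, diegetic

(1) is non-diegetic: it has no source in the story world and no character can hear it — it's underscore.
(2) is diegetic: the sound comes from glass physically present in the location.
(3) the music comes from an on-screen device that Anders responds to → diegetic.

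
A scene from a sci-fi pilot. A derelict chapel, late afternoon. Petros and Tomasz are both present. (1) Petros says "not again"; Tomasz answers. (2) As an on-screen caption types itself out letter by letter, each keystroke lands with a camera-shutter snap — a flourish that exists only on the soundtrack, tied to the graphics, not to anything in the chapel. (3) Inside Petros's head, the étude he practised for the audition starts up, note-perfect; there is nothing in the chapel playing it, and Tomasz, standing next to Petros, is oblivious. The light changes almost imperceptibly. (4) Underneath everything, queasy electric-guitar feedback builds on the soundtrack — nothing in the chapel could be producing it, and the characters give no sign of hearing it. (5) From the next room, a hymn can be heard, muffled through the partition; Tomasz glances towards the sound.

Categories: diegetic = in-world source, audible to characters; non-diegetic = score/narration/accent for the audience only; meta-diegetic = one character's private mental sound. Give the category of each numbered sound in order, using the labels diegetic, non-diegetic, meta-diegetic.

diegetic, non-diegetic, meta-diegetic, non-diegetic, diegetic

Sound (1): spoken by a character present in the story world, so diegetic.
(2) sound married to a title/caption — outside the diegesis by definition → non-diegetic.
(3) is meta-diegetic: it lives in Petros's subjectivity, not in the chapel.
(4) is non-diegetic: score with no on-screen or off-screen source; it exists for the audience alone.
(5) is diegetic: off-screen diegetic: the source is out of frame but still in the story's space.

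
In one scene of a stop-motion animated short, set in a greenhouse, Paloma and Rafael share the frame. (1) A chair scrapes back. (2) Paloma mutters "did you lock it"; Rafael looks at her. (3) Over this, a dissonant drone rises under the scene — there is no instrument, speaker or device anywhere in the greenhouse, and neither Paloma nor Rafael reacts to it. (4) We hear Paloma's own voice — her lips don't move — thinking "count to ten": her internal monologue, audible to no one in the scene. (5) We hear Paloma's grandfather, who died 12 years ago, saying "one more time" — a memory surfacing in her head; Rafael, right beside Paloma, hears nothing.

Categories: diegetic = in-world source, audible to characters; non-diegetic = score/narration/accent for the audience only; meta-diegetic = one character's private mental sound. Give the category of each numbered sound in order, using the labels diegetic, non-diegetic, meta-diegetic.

Sound (1): a chair is a real object/event in the scene's world, so diegetic.
Sound (2): on-screen dialogue — Paloma speaks and Rafael is there to hear, so diegetic.
Sound (3): it has no source in the story world and no character can hear it — it's underscore, so non-diegetic.
(4) it's Paloma's unspoken thought, heard only by the audience via her subjectivity → meta-diegetic.
(5) is meta-diegetic: a remembered line, private to Paloma — not present in the room, not audible to Rafael.

diegetic, diegetic, non-diegetic, meta-diegetic, meta-diegetic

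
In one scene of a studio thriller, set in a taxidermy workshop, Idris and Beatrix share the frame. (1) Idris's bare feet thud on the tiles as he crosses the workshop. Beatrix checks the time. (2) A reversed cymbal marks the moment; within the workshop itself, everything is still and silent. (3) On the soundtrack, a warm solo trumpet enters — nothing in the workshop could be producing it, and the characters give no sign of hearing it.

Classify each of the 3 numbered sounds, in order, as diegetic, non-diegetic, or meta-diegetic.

(1) is diegetic: a character's body making contact with the set — an in-world sound.
(2) nothing in the scene produces it; it's an accent added for the audience → non-diegetic.
(3) nothing in the workshop produces it and the characters don't hear it — pure soundtrack → non-diegetic.

diegetic, non-diegetic, non-diegetic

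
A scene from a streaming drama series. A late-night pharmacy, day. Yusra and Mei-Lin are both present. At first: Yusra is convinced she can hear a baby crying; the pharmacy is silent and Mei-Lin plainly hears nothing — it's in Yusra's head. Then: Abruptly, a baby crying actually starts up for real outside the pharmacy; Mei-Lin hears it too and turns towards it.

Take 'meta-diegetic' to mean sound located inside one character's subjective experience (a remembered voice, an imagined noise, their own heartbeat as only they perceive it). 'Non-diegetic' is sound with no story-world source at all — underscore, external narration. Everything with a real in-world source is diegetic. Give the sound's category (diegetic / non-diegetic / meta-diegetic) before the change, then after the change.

Before the change: only Yusra 'hears' it — imagined, in her mind → meta-diegetic.
After the change: now there's a real external source and Mei-Lin hears it too — in the story world → diegetic.

meta-diegetic, diegetic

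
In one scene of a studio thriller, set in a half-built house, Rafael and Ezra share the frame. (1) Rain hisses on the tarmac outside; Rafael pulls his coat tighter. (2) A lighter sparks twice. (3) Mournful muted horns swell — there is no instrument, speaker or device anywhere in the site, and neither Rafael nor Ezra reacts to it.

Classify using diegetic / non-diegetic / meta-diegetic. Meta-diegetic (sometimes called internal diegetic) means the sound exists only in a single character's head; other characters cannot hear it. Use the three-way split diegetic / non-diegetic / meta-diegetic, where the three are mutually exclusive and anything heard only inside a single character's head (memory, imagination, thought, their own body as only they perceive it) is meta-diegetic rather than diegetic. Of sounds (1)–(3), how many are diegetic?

Sound (1): it's the actual ambient sound of the location, so diegetic.
(2) an in-world source (a lighter); characters could hear it → diegetic.
Sound (3): score with no on-screen or off-screen source; it exists for the audience alone, so non-diegetic.
So 2 of the 3 are diegetic: (1), (2).

2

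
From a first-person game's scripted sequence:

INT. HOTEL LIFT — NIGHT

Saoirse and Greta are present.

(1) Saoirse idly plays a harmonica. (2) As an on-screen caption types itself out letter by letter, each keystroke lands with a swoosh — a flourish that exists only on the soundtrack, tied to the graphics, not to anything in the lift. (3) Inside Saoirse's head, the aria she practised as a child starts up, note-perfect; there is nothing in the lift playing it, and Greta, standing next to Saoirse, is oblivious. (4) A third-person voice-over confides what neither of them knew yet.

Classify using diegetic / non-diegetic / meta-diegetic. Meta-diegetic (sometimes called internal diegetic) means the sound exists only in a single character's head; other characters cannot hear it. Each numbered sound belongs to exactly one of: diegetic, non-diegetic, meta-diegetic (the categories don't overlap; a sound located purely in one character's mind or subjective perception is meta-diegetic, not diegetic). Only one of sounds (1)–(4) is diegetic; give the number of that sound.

(1) Saoirse is producing the music live, in the story world → diegetic.
(2) is non-diegetic: sound married to a title/caption — outside the diegesis by definition.
(3) remembered music, private to Saoirse — Greta is oblivious because it isn't in the room → meta-diegetic.
(4) commentary laid over the scene from outside the fiction → non-diegetic.
Only (1) is diegetic.

1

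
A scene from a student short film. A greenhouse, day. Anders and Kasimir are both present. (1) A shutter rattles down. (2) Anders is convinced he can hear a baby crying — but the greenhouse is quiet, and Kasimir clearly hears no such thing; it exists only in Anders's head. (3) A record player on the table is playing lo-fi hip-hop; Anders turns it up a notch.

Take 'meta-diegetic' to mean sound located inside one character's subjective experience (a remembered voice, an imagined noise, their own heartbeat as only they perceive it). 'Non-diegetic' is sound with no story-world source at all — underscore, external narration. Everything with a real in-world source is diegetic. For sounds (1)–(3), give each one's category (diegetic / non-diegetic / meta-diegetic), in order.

(1) is diegetic: an in-world source (a shutter); characters could hear it.
(2) the sound is imagined by Anders; nothing in the story world is producing it and Kasimir can't hear it → meta-diegetic.
Sound (3): a record player is a physical source in the scene and Anders reacts to it, so diegetic.

diegetic, meta-diegetic, diegetic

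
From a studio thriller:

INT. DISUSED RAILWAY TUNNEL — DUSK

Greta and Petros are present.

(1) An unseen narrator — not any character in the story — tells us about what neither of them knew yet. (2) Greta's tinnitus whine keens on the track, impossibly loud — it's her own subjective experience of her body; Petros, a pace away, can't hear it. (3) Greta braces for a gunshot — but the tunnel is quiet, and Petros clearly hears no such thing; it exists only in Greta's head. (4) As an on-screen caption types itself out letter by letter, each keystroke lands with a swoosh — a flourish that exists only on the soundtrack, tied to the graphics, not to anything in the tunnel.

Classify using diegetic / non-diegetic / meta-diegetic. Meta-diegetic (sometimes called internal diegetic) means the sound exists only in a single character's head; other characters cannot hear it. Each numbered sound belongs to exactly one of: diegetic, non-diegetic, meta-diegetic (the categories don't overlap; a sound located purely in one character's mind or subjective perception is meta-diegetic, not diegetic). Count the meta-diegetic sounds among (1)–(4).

2

(1) is non-diegetic: external voice-over — not a character, not heard by anyone in the scene.
Sound (2): point-of-audition from inside Greta's body; not a sound in the room, so meta-diegetic.
(3) Greta alone 'hears' it — an imagined sound, not present in the space → meta-diegetic.
Sound (4): the caption isn't part of the story world, so neither is the sound tied to it, so non-diegetic.
Meta-diegetic: (2), (3) — that's 2.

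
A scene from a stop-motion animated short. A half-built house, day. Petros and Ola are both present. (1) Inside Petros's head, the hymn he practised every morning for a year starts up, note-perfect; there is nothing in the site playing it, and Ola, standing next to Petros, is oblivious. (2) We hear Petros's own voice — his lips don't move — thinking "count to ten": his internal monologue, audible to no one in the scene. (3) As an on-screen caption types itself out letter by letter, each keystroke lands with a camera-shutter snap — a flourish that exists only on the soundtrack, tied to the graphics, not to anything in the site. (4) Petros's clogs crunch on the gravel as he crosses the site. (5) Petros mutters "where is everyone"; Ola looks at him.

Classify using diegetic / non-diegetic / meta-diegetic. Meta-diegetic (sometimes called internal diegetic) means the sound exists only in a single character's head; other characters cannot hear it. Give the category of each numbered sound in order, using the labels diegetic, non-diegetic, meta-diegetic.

(1) is meta-diegetic: remembered music, private to Petros — Ola is oblivious because it isn't in the room.
Sound (2): internal monologue — inside Petros's mind, not spoken into the scene, so meta-diegetic.
(3) is non-diegetic: it accompanies on-screen graphics, not anything inside the story world.
Sound (4): a character's body making contact with the set — an in-world sound, so diegetic.
Sound (5): on-screen dialogue — Petros speaks and Ola is there to hear, so diegetic.

meta-diegetic, meta-diegetic, non-diegetic, diegetic, diegetic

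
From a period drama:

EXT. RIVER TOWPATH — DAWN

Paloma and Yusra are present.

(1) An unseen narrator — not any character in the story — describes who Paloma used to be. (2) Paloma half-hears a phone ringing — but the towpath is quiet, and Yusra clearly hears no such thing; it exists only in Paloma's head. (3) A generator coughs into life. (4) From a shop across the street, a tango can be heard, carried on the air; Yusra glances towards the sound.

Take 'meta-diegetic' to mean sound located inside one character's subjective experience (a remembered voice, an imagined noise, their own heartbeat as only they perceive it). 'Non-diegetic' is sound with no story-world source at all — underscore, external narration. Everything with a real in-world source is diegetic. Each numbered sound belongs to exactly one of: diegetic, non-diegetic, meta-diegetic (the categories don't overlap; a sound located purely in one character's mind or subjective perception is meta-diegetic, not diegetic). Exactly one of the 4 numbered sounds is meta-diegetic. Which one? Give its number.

(1) is non-diegetic: external voice-over — not a character, not heard by anyone in the scene.
(2) Paloma alone 'hears' it — an imagined sound, not present in the space → meta-diegetic.
Sound (3): an in-world source (a generator); characters could hear it, so diegetic.
Sound (4): the music has an off-screen but real-world source and a character hears it, so diegetic.
Only (2) is meta-diegetic.

2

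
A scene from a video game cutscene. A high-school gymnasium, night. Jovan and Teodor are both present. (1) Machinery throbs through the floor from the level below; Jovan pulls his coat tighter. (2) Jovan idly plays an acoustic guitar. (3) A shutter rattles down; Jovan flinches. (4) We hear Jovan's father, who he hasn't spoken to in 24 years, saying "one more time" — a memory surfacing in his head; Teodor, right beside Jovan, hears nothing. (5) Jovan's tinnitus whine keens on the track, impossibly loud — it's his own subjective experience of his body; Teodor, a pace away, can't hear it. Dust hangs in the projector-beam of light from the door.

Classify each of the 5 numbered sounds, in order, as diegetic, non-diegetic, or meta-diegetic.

diegetic, diegetic, diegetic, meta-diegetic, meta-diegetic

(1) is diegetic: machinery is part of the location's real environment.
Sound (2): Jovan is producing the music live, in the story world, so diegetic.
(3) is diegetic: a shutter is a real object/event in the scene's world.
(4) a remembered line, private to Jovan — not present in the room, not audible to Teodor → meta-diegetic.
(5) it's Jovan's internal bodily sensation rendered as sound; only Jovan 'hears' it → meta-diegetic.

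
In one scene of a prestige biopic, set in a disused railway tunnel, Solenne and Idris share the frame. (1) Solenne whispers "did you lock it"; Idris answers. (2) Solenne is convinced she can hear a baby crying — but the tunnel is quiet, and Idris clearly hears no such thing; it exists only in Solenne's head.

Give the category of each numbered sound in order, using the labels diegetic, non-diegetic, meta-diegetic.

diegetic, meta-diegetic

Sound (1): spoken by a character present in the story world, so diegetic.
Sound (2): Solenne alone 'hears' it — an imagined sound, not present in the space, so meta-diegetic.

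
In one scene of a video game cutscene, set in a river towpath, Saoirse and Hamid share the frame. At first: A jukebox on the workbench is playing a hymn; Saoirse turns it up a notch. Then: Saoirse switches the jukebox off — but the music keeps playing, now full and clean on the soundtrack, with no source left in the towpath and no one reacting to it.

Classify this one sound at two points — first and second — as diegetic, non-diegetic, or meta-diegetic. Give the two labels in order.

diegetic, non-diegetic

First: a jukebox is a real in-scene source and Saoirse reacts to it → diegetic.
Second: there is no longer any in-world source and no one can hear it — it has become underscore → non-diegetic.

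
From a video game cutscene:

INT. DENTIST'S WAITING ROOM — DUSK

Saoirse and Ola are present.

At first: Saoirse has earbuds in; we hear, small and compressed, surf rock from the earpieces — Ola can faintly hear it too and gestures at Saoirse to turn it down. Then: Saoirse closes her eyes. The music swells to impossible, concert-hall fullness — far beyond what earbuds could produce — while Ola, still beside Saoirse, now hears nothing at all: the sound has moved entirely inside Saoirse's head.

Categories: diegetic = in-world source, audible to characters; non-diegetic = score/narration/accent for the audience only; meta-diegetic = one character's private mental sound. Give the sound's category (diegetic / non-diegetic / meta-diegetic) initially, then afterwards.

diegetic, meta-diegetic

Initially: the earbuds are a physical source both characters can hear → diegetic.
Afterwards: the music now exists only as Saoirse's subjective experience; Ola can no longer hear it → meta-diegetic.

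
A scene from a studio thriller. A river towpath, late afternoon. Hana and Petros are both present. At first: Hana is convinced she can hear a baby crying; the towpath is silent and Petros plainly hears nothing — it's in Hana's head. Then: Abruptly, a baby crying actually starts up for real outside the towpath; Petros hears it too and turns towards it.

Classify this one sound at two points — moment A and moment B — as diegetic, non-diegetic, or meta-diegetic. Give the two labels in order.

meta-diegetic, diegetic

Moment A: only Hana 'hears' it — imagined, in her mind → meta-diegetic.
Moment B: now there's a real external source and Petros hears it too — in the story world → diegetic.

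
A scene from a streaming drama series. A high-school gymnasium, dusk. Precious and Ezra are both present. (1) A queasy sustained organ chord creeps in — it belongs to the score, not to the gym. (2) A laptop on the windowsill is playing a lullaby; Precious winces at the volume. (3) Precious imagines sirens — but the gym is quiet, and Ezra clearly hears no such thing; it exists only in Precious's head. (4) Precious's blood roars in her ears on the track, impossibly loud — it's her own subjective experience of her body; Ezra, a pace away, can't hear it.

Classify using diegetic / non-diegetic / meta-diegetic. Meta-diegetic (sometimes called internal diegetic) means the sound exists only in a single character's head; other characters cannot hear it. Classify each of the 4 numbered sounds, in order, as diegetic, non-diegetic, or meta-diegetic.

Sound (1): score with no on-screen or off-screen source; it exists for the audience alone, so non-diegetic.
(2) source music from a laptop, which exists in the story world → diegetic.
(3) is meta-diegetic: Precious alone 'hears' it — an imagined sound, not present in the space.
(4) it's Precious's internal bodily sensation rendered as sound; only Precious 'hears' it → meta-diegetic.

non-diegetic, diegetic, meta-diegetic, meta-diegetic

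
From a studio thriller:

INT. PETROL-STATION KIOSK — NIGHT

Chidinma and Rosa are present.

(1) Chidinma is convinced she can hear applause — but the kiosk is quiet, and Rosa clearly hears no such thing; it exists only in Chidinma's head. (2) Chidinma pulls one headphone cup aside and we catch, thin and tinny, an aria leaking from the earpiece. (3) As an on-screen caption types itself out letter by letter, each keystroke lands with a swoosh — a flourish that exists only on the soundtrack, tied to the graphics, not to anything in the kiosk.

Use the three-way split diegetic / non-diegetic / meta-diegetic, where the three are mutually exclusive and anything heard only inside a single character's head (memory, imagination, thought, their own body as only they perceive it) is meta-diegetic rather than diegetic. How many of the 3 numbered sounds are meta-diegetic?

1

(1) Chidinma alone 'hears' it — an imagined sound, not present in the space → meta-diegetic.
(2) the earpiece is a real device on Chidinma's head — source music → diegetic.
(3) sound married to a title/caption — outside the diegesis by definition → non-diegetic.
So 1 of the 3 is meta-diegetic: (1).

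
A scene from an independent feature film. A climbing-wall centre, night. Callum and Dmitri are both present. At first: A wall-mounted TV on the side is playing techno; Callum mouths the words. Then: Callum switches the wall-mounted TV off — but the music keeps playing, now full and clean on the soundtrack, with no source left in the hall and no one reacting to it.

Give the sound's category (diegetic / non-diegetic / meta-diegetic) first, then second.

First: a wall-mounted TV is a real in-scene source and Callum reacts to it → diegetic.
Second: there is no longer any in-world source and no one can hear it — it has become underscore → non-diegetic.

diegetic, non-diegetic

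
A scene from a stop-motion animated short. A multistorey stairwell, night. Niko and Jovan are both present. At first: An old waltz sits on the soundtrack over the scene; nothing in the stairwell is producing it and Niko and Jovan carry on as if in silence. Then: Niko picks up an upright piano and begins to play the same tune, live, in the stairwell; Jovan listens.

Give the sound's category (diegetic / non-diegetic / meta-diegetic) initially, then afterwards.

non-diegetic, diegetic

Initially: no in-world source exists and no character can hear it — underscore → non-diegetic.
Afterwards: an upright piano is now a real source in the story world and the characters hear it → diegetic.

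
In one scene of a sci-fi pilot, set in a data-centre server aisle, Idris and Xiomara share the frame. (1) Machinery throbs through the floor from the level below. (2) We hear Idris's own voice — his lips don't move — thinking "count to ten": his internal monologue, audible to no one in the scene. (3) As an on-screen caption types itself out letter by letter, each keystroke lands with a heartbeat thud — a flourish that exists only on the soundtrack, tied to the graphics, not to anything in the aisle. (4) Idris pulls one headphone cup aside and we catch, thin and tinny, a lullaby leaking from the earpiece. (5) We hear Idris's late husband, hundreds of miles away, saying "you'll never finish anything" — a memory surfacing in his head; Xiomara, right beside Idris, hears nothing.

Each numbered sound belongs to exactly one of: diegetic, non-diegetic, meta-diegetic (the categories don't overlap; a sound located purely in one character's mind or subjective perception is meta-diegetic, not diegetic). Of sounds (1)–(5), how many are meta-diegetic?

2

(1) machinery is part of the location's real environment → diegetic.
(2) is meta-diegetic: it's Idris's unspoken thought, heard only by the audience via his subjectivity.
(3) it accompanies on-screen graphics, not anything inside the story world → non-diegetic.
(4) is diegetic: it's leaking from a physical pair of headphones in the scene.
(5) is meta-diegetic: it's Idris's recollection rendered as sound; the other character can't hear it.
So 2 of the 5 are meta-diegetic: (2), (5).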